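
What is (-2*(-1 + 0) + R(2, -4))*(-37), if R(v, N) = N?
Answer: 74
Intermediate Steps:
(-2*(-1 + 0) + R(2, -4))*(-37) = (-2*(-1 + 0) - 4)*(-37) = (-2*(-1) - 4)*(-37) = (2 - 4)*(-37) = -2*(-37) = 74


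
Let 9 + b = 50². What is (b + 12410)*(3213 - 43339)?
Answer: -597917526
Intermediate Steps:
b = 2491 (b = -9 + 50² = -9 + 2500 = 2491)
(b + 12410)*(3213 - 43339) = (2491 + 12410)*(3213 - 43339) = 14901*(-40126) = -597917526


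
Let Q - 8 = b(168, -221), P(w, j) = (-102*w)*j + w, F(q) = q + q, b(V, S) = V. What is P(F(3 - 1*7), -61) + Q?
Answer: -49608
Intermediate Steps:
F(q) = 2*q
P(w, j) = w - 102*j*w (P(w, j) = -102*j*w + w = w - 102*j*w)
Q = 176 (Q = 8 + 168 = 176)
P(F(3 - 1*7), -61) + Q = (2*(3 - 1*7))*(1 - 102*(-61)) + 176 = (2*(3 - 7))*(1 + 6222) + 176 = (2*(-4))*6223 + 176 = -8*6223 + 176 = -49784 + 176 = -49608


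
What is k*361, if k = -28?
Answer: -10108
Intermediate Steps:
k*361 = -28*361 = -10108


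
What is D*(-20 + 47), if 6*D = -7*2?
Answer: -63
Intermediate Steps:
D = -7/3 (D = (-7*2)/6 = (1/6)*(-14) = -7/3 ≈ -2.3333)
D*(-20 + 47) = -7*(-20 + 47)/3 = -7/3*27 = -63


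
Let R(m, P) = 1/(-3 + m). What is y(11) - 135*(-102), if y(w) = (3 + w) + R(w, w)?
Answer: 110273/8 ≈ 13784.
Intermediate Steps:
y(w) = 3 + w + 1/(-3 + w) (y(w) = (3 + w) + 1/(-3 + w) = 3 + w + 1/(-3 + w))
y(11) - 135*(-102) = (-8 + 11²)/(-3 + 11) - 135*(-102) = (-8 + 121)/8 + 13770 = (⅛)*113 + 13770 = 113/8 + 13770 = 110273/8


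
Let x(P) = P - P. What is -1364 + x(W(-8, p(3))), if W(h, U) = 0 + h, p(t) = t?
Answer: -1364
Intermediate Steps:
W(h, U) = h
x(P) = 0
-1364 + x(W(-8, p(3))) = -1364 + 0 = -1364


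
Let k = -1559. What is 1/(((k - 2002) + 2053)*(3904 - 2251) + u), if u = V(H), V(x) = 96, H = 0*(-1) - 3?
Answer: -1/2492628 ≈ -4.0118e-7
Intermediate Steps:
H = -3 (H = 0 - 3 = -3)
u = 96
1/(((k - 2002) + 2053)*(3904 - 2251) + u) = 1/(((-1559 - 2002) + 2053)*(3904 - 2251) + 96) = 1/((-3561 + 2053)*1653 + 96) = 1/(-1508*1653 + 96) = 1/(-2492724 + 96) = 1/(-2492628) = -1/2492628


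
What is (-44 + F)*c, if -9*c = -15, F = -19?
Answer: -105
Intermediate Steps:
c = 5/3 (c = -⅑*(-15) = 5/3 ≈ 1.6667)
(-44 + F)*c = (-44 - 19)*(5/3) = -63*5/3 = -105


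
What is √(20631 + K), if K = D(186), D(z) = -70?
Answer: √20561 ≈ 143.39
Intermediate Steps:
K = -70
√(20631 + K) = √(20631 - 70) = √20561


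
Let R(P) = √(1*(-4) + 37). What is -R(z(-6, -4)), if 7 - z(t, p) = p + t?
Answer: -√33 ≈ -5.7446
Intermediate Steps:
z(t, p) = 7 - p - t (z(t, p) = 7 - (p + t) = 7 + (-p - t) = 7 - p - t)
R(P) = √33 (R(P) = √(-4 + 37) = √33)
-R(z(-6, -4)) = -√33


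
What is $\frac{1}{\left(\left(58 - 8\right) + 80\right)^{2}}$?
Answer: $\frac{1}{16900} \approx 5.9172 \cdot 10^{-5}$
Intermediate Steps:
$\frac{1}{\left(\left(58 - 8\right) + 80\right)^{2}} = \frac{1}{\left(50 + 80\right)^{2}} = \frac{1}{130^{2}} = \frac{1}{16900}$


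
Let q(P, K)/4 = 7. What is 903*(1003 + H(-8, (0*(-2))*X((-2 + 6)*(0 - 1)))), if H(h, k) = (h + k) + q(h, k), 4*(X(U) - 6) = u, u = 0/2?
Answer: 923769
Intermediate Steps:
q(P, K) = 28 (q(P, K) = 4*7 = 28)
u = 0 (u = 0*(½) = 0)
X(U) = 6 (X(U) = 6 + (¼)*0 = 6 + 0 = 6)
H(h, k) = 28 + h + k (H(h, k) = (h + k) + 28 = 28 + h + k)
903*(1003 + H(-8, (0*(-2))*X((-2 + 6)*(0 - 1)))) = 903*(1003 + (28 - 8 + (0*(-2))*6)) = 903*(1003 + (28 - 8 + 0*6)) = 903*(1003 + (28 - 8 + 0)) = 903*(1003 + 20) = 903*1023 = 923769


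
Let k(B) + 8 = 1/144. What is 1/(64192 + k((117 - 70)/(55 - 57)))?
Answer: 144/9242497 ≈ 1.5580e-5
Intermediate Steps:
k(B) = -1151/144 (k(B) = -8 + 1/144 = -1151/144)
1/(64192 + k((117 - 70)/(55 - 57))) = 1/(64192 - 1151/144) = 1/(9242497/144) = 144/9242497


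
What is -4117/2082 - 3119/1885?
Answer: -14254303/3924570 ≈ -3.6321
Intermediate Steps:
-4117/2082 - 3119/1885 = -14254303/3924570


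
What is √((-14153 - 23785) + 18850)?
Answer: 4*I*√1193 ≈ 138.16*I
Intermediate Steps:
√((-14153 - 23785) + 18850) = √(-37938 + 18850) = √(-19088) = 4*I*√1193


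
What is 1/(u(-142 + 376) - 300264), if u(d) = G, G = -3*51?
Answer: -1/300417 ≈ -3.3287e-6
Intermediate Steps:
G = -153
u(d) = -153
1/(u(-142 + 376) - 300264) = 1/(-153 - 300264) = 1/(-300417) = -1/300417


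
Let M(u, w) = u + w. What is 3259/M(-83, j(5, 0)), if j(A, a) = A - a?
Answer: -3259/78 ≈ -41.782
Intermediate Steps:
3259/M(-83, j(5, 0)) = 3259/(-83 + (5 - 1*0)) = 3259/(-83 + (5 + 0)) = 3259/(-83 + 5) = 3259/(-78) = 3259*(-1/78) = -3259/78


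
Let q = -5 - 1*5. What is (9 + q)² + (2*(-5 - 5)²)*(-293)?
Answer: -58599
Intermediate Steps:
q = -10 (q = -5 - 5 = -10)
(9 + q)² + (2*(-5 - 5)²)*(-293) = (9 - 10)² + (2*(-5 - 5)²)*(-293) = (-1)² + (2*(-10)²)*(-293) = 1 + (2*100)*(-293) = 1 + 200*(-293) = 1 - 58600 = -58599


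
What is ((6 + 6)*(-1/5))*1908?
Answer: -22896/5 ≈ -4579.2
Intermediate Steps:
((6 + 6)*(-1/5))*1908 = (12*(-1*⅕))*1908 = (12*(-⅕))*1908 = -12/5*1908 = -22896/5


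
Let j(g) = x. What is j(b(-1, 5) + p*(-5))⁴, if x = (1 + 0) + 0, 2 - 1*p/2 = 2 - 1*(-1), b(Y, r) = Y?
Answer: 1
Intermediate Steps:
p = -2 (p = 4 - 2*(2 - 1*(-1)) = 4 - 2*(2 + 1) = 4 - 2*3 = 4 - 6 = -2)
x = 1 (x = 1 + 0 = 1)
j(g) = 1
j(b(-1, 5) + p*(-5))⁴ = 1⁴ = 1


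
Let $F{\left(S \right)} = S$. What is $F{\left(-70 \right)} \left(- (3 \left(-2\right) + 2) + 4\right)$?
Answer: $-560$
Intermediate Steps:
$F{\left(-70 \right)} \left(- (3 \left(-2\right) + 2) + 4\right) = - 70 \left(- (3 \left(-2\right) + 2) + 4\right) = - 70 \left(- (-6 + 2) + 4\right) = - 70 \left(\left(-1\right) \left(-4\right) + 4\right) = - 70 \left(4 + 4\right) = \left(-70\right) 8 = -560$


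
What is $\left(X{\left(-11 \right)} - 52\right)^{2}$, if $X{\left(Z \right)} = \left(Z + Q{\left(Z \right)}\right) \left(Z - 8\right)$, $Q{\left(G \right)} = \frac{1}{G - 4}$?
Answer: $\frac{5635876}{225} \approx 25048.0$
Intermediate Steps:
$Q{\left(G \right)} = \frac{1}{-4 + G}$
$X{\left(Z \right)} = \left(-8 + Z\right) \left(Z + \frac{1}{-4 + Z}\right)$ ($X{\left(Z \right)} = \left(Z + \frac{1}{-4 + Z}\right) \left(Z - 8\right) = \left(Z + \frac{1}{-4 + Z}\right) \left(-8 + Z\right) = \left(-8 + Z\right) \left(Z + \frac{1}{-4 + Z}\right)$)
$\left(X{\left(-11 \right)} - 52\right)^{2} = \left(\frac{-8 - 11 - 11 \left(-8 - 11\right) \left(-4 - 11\right)}{-4 - 11} - 52\right)^{2} = \left(\frac{-8 - 11 - \left(-209\right) \left(-15\right)}{-15} - 52\right)^{2} = \left(- \frac{-8 - 11 - 3135}{15} - 52\right)^{2} = \left(\left(- \frac{1}{15}\right) \left(-3154\right) - 52\right)^{2} = \left(\frac{3154}{15} - 52\right)^{2} = \left(\frac{2374}{15}\right)^{2} = \frac{5635876}{225}$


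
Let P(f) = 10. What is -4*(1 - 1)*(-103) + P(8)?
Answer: 10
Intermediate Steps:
-4*(1 - 1)*(-103) + P(8) = -4*(1 - 1)*(-103) + 10 = -4*0*(-103) + 10 = 0*(-103) + 10 = 0 + 10 = 10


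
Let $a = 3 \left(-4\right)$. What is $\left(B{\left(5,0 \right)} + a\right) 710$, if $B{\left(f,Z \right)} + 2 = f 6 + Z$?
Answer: $11360$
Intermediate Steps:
$B{\left(f,Z \right)} = -2 + Z + 6 f$ ($B{\left(f,Z \right)} = -2 + \left(f 6 + Z\right) = -2 + \left(6 f + Z\right) = -2 + \left(Z + 6 f\right) = -2 + Z + 6 f$)
$a = -12$
$\left(B{\left(5,0 \right)} + a\right) 710 = \left(\left(-2 + 0 + 6 \cdot 5\right) - 12\right) 710 = \left(\left(-2 + 0 + 30\right) - 12\right) 710 = \left(28 - 12\right) 710 = 16 \cdot 710 = 11360$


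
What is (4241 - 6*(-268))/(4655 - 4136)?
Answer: 5849/519 ≈ 11.270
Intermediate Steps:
(4241 - 6*(-268))/(4655 - 4136) = (4241 + 1608)/519 = 5849*(1/519) = 5849/519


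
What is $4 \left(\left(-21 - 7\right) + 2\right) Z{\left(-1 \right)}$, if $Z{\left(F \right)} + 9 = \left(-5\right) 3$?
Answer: $2496$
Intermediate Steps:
$Z{\left(F \right)} = -24$ ($Z{\left(F \right)} = -9 - 15 = -24$)
$4 \left(\left(-21 - 7\right) + 2\right) Z{\left(-1 \right)} = 4 \left(\left(-21 - 7\right) + 2\right) \left(-24\right) = 4 \left(-28 + 2\right) \left(-24\right) = 4 \left(-26\right) \left(-24\right) = \left(-104\right) \left(-24\right) = 2496$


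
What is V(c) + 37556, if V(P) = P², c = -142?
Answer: 57720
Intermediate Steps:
V(c) + 37556 = (-142)² + 37556 = 20164 + 37556 = 57720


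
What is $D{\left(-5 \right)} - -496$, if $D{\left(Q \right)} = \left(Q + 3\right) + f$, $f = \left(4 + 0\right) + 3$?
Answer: $501$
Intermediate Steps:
$f = 7$ ($f = 4 + 3 = 7$)
$D{\left(Q \right)} = 10 + Q$ ($D{\left(Q \right)} = \left(Q + 3\right) + 7 = \left(3 + Q\right) + 7 = 10 + Q$)
$D{\left(-5 \right)} - -496 = \left(10 - 5\right) - -496 = 5 + 496 = 501$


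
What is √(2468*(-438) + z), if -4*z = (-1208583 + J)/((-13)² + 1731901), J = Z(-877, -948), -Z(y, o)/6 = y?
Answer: I*√12972093392216361930/3464140 ≈ 1039.7*I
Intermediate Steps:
Z(y, o) = -6*y
J = 5262 (J = -6*(-877) = 5262)
z = 1203321/6928280 (z = -(-1208583 + 5262)/(4*((-13)² + 1731901)) = -(-1203321)/(4*(169 + 1731901)) = -(-1203321)/(4*1732070) = -¼*(-1203321/1732070) = 1203321/6928280 ≈ 0.17368)
√(2468*(-438) + z) = √(2468*(-438) + 1203321/6928280) = √(-1080984 + 1203321/6928280) = √(-7489358624199/6928280) = I*√12972093392216361930/3464140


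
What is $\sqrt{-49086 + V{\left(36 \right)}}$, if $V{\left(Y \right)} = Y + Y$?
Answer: $3 i \sqrt{5446} \approx 221.39 i$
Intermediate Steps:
$V{\left(Y \right)} = 2 Y$
$\sqrt{-49086 + V{\left(36 \right)}} = \sqrt{-49086 + 2 \cdot 36} = \sqrt{-49086 + 72} = \sqrt{-49014} = 3 i \sqrt{5446}$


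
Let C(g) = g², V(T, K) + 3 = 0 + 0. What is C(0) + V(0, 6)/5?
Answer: -⅗ ≈ -0.60000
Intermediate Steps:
V(T, K) = -3 (V(T, K) = -3 + (0 + 0) = -3 + 0 = -3)
C(0) + V(0, 6)/5 = 0² - 3/5 = 0 - 3*⅕ = 0 - ⅗ = -⅗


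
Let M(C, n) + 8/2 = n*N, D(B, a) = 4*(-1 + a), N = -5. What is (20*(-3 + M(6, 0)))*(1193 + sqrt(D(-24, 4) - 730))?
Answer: -167020 - 140*I*sqrt(718) ≈ -1.6702e+5 - 3751.4*I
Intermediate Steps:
D(B, a) = -4 + 4*a
M(C, n) = -4 - 5*n (M(C, n) = -4 + n*(-5) = -4 - 5*n)
(20*(-3 + M(6, 0)))*(1193 + sqrt(D(-24, 4) - 730)) = (20*(-3 + (-4 - 5*0)))*(1193 + sqrt((-4 + 4*4) - 730)) = (20*(-3 + (-4 + 0)))*(1193 + sqrt((-4 + 16) - 730)) = (20*(-3 - 4))*(1193 + sqrt(12 - 730)) = (20*(-7))*(1193 + sqrt(-718)) = -140*(1193 + I*sqrt(718)) = -167020 - 140*I*sqrt(718)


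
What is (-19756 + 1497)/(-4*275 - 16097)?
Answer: 18259/17197 ≈ 1.0618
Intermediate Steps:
(-19756 + 1497)/(-4*275 - 16097) = -18259/(-1100 - 16097) = -18259/(-17197) = -18259*(-1/17197) = 18259/17197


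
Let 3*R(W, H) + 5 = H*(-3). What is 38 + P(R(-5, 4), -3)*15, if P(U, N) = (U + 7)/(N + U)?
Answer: 464/13 ≈ 35.692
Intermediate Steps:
R(W, H) = -5/3 - H (R(W, H) = -5/3 + (H*(-3))/3 = -5/3 + (-3*H)/3 = -5/3 - H)
P(U, N) = (7 + U)/(N + U)
38 + P(R(-5, 4), -3)*15 = 38 + ((7 + (-5/3 - 1*4))/(-3 + (-5/3 - 1*4)))*15 = 38 + ((7 + (-5/3 - 4))/(-3 + (-5/3 - 4)))*15 = 38 + ((7 - 17/3)/(-3 - 17/3))*15 = 38 + ((4/3)/(-26/3))*15 = 38 - 3/26*4/3*15 = 38 - 2/13*15 = 38 - 30/13 = 464/13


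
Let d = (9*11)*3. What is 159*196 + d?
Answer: 31461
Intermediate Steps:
d = 297 (d = 99*3 = 297)
159*196 + d = 159*196 + 297 = 31164 + 297 = 31461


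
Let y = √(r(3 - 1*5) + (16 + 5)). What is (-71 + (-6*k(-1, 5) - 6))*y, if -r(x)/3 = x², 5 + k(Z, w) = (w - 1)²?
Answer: -429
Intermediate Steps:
k(Z, w) = -5 + (-1 + w)² (k(Z, w) = -5 + (w - 1)² = -5 + (-1 + w)²)
r(x) = -3*x²
y = 3 (y = √(-3*(3 - 1*5)² + (16 + 5)) = √(-3*(3 - 5)² + 21) = √(-3*(-2)² + 21) = √(-3*4 + 21) = √(-12 + 21) = √9 = 3)
(-71 + (-6*k(-1, 5) - 6))*y = (-71 + (-6*(-5 + (-1 + 5)²) - 6))*3 = (-71 + (-6*(-5 + 4²) - 6))*3 = (-71 + (-6*(-5 + 16) - 6))*3 = (-71 + (-6*11 - 6))*3 = (-71 + (-66 - 6))*3 = (-71 - 72)*3 = -143*3 = -429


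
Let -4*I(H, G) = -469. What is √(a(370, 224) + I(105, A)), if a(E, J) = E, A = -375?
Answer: √1949/2 ≈ 22.074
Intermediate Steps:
I(H, G) = 469/4 (I(H, G) = -¼*(-469) = 469/4)
√(a(370, 224) + I(105, A)) = √(370 + 469/4) = √(1949/4) = √1949/2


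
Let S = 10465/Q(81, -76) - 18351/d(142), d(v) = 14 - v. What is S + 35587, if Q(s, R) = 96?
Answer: 13762321/384 ≈ 35839.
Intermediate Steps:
S = 96913/384 (S = 10465/96 - 18351/(14 - 1*142) = 10465*(1/96) - 18351/(14 - 142) = 10465/96 - 18351/(-128) = 10465/96 - 18351*(-1/128) = 10465/96 + 18351/128 = 96913/384 ≈ 252.38)
S + 35587 = 96913/384 + 35587 = 13762321/384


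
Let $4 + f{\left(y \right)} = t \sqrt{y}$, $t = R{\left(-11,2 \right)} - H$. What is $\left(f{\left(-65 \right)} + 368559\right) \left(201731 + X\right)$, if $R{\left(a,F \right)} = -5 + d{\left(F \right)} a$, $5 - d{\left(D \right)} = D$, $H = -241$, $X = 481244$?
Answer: $251713851125 + 138643925 i \sqrt{65} \approx 2.5171 \cdot 10^{11} + 1.1178 \cdot 10^{9} i$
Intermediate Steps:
$d{\left(D \right)} = 5 - D$
$R{\left(a,F \right)} = -5 + a \left(5 - F\right)$ ($R{\left(a,F \right)} = -5 + \left(5 - F\right) a = -5 + a \left(5 - F\right)$)
$t = 203$ ($t = \left(-5 - - 11 \left(-5 + 2\right)\right) - -241 = \left(-5 - \left(-11\right) \left(-3\right)\right) + 241 = \left(-5 - 33\right) + 241 = -38 + 241 = 203$)
$f{\left(y \right)} = -4 + 203 \sqrt{y}$
$\left(f{\left(-65 \right)} + 368559\right) \left(201731 + X\right) = \left(\left(-4 + 203 \sqrt{-65}\right) + 368559\right) \left(201731 + 481244\right) = \left(\left(-4 + 203 i \sqrt{65}\right) + 368559\right) 682975 = \left(368555 + 203 i \sqrt{65}\right) 682975 = 251713851125 + 138643925 i \sqrt{65}$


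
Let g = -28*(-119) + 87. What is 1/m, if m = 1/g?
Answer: 3419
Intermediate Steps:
g = 3419 (g = 3332 + 87 = 3419)
m = 1/3419 ≈ 0.00029248
1/m = 1/(1/3419) = 3419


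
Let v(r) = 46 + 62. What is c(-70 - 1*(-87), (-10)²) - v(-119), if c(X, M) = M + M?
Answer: 92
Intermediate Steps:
v(r) = 108
c(X, M) = 2*M
c(-70 - 1*(-87), (-10)²) - v(-119) = 2*(-10)² - 1*108 = 2*100 - 108 = 200 - 108 = 92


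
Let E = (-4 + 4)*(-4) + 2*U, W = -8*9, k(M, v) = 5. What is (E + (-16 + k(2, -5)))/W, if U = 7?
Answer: -1/24 ≈ -0.041667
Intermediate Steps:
W = -72
E = 14 (E = (-4 + 4)*(-4) + 2*7 = 0*(-4) + 14 = 0 + 14 = 14)
(E + (-16 + k(2, -5)))/W = (14 + (-16 + 5))/(-72) = -(14 - 11)/72 = -1/72*3 = -1/24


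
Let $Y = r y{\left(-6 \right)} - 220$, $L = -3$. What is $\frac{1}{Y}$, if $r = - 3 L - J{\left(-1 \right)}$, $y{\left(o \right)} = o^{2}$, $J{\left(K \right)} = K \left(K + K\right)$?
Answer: $\frac{1}{32} \approx 0.03125$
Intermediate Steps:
$J{\left(K \right)} = 2 K^{2}$ ($J{\left(K \right)} = K 2 K = 2 K^{2}$)
$r = 7$ ($r = \left(-3\right) \left(-3\right) - 2 \left(-1\right)^{2} = 9 - 2 \cdot 1 = 9 - 2 = 7$)
$Y = 32$ ($Y = 7 \left(-6\right)^{2} - 220 = 7 \cdot 36 - 220 = 252 - 220 = 32$)
$\frac{1}{Y} = \frac{1}{32}$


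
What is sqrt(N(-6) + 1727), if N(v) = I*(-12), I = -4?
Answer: 5*sqrt(71) ≈ 42.131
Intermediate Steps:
N(v) = 48 (N(v) = -4*(-12) = 48)
sqrt(N(-6) + 1727) = sqrt(48 + 1727) = sqrt(1775) = 5*sqrt(71)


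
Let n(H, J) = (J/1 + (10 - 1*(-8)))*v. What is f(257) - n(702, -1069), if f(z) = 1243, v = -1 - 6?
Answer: -6114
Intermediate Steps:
v = -7
n(H, J) = -126 - 7*J (n(H, J) = (J/1 + (10 - 1*(-8)))*(-7) = (J*1 + (10 + 8))*(-7) = (J + 18)*(-7) = (18 + J)*(-7) = -126 - 7*J)
f(257) - n(702, -1069) = 1243 - (-126 - 7*(-1069)) = 1243 - (-126 + 7483) = 1243 - 1*7357 = 1243 - 7357 = -6114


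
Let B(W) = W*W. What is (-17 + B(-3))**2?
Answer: 64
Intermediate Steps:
B(W) = W**2
(-17 + B(-3))**2 = (-17 + (-3)**2)**2 = (-17 + 9)**2 = (-8)**2 = 64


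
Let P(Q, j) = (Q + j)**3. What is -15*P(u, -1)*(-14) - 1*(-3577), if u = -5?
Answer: -41783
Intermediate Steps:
-15*P(u, -1)*(-14) - 1*(-3577) = -15*(-5 - 1)**3*(-14) - 1*(-3577) = -15*(-6)**3*(-14) + 3577 = -15*(-216)*(-14) + 3577 = 3240*(-14) + 3577 = -45360 + 3577 = -41783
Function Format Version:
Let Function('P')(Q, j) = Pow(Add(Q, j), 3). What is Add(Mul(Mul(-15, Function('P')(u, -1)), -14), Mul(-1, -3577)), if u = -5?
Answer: -41783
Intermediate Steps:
Add(Mul(Mul(-15, Function('P')(u, -1)), -14), Mul(-1, -3577)) = Add(Mul(Mul(-15, Pow(Add(-5, -1), 3)), -14), Mul(-1, -3577)) = Add(Mul(Mul(-15, Pow(-6, 3)), -14), 3577) = Add(Mul(Mul(-15, -216), -14), 3577) = Add(Mul(3240, -14), 3577) = Add(-45360, 3577) = -41783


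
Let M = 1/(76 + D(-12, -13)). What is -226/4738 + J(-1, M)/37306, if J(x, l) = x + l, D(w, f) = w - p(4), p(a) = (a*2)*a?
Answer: -5868345/122960576 ≈ -0.047725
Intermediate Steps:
p(a) = 2*a² (p(a) = (2*a)*a = 2*a²)
D(w, f) = -32 + w (D(w, f) = w - 2*4² = w - 2*16 = w - 1*32 = w - 32 = -32 + w)
M = 1/32 (M = 1/(76 + (-32 - 12)) = 1/(76 - 44) = 1/32 ≈ 0.031250)
J(x, l) = l + x
-226/4738 + J(-1, M)/37306 = -226/4738 + (1/32 - 1)/37306 = -226*1/4738 - 31/32*1/37306 = -113/2369 - 31/1193792 = -5868345/122960576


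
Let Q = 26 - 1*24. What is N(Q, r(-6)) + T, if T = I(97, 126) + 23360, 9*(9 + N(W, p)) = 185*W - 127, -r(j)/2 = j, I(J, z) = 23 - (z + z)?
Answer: 23149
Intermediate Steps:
I(J, z) = 23 - 2*z
Q = 2 (Q = 26 - 24 = 2)
r(j) = -2*j
N(W, p) = -208/9 + 185*W/9 (N(W, p) = -9 + (185*W - 127)/9 = -9 + (-127 + 185*W)/9 = -9 + (-127/9 + 185*W/9) = -208/9 + 185*W/9)
T = 23131 (T = (23 - 2*126) + 23360 = (23 - 252) + 23360 = -229 + 23360 = 23131)
N(Q, r(-6)) + T = (-208/9 + (185/9)*2) + 23131 = (-208/9 + 370/9) + 23131 = 18 + 23131 = 23149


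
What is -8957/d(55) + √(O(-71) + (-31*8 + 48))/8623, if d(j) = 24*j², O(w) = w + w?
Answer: -8957/72600 + 3*I*√38/8623 ≈ -0.12337 + 0.0021446*I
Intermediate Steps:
O(w) = 2*w
-8957/d(55) + √(O(-71) + (-31*8 + 48))/8623 = -8957/(24*55²) + √(2*(-71) + (-31*8 + 48))/8623 = -8957/(24*3025) + √(-142 + (-248 + 48))*(1/8623) = -8957/72600 + √(-142 - 200)*(1/8623) = -8957*1/72600 + √(-342)*(1/8623) = -8957/72600 + (3*I*√38)*(1/8623) = -8957/72600 + 3*I*√38/8623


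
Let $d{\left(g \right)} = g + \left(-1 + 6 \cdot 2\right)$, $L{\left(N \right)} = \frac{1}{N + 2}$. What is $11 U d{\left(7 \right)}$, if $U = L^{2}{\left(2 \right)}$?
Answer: $\frac{99}{8} \approx 12.375$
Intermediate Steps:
$L{\left(N \right)} = \frac{1}{2 + N}$
$U = \frac{1}{16}$ ($U = \left(\frac{1}{2 + 2}\right)^{2} = \left(\frac{1}{4}\right)^{2} = \frac{1}{16} \approx 0.0625$)
$d{\left(g \right)} = 11 + g$ ($d{\left(g \right)} = g + \left(-1 + 12\right) = g + 11 = 11 + g$)
$11 U d{\left(7 \right)} = 11 \cdot \frac{1}{16} \left(11 + 7\right) = \frac{11}{16} \cdot 18 = \frac{99}{8}$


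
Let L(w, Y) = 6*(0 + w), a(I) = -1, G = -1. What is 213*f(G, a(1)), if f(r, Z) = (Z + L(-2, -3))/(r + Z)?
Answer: 2769/2 ≈ 1384.5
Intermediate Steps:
L(w, Y) = 6*w
f(r, Z) = (-12 + Z)/(Z + r) (f(r, Z) = (Z + 6*(-2))/(r + Z) = (Z - 12)/(Z + r) = (-12 + Z)/(Z + r))
213*f(G, a(1)) = 213*((-12 - 1)/(-1 - 1)) = 213*(-13/(-2)) = 213*(-1/2*(-13)) = 213*(13/2) = 2769/2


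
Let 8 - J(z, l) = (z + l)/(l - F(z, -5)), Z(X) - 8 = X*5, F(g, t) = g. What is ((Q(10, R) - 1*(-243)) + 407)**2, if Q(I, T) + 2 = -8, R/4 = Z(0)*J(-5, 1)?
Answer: 409600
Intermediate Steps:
Z(X) = 8 + 5*X (Z(X) = 8 + X*5 = 8 + 5*X)
J(z, l) = 8 - (l + z)/(l - z) (J(z, l) = 8 - (z + l)/(l - z) = 8 - (l + z)/(l - z))
R = 832/3 (R = 4*((8 + 5*0)*((-9*(-5) + 7*1)/(1 - 1*(-5)))) = 4*((8 + 0)*((45 + 7)/(1 + 5))) = 4*(8*(52/6)) = 4*(8*((1/6)*52)) = 4*(8*(26/3)) = 4*(208/3) = 832/3 ≈ 277.33)
Q(I, T) = -10 (Q(I, T) = -2 - 8 = -10)
((Q(10, R) - 1*(-243)) + 407)**2 = ((-10 - 1*(-243)) + 407)**2 = ((-10 + 243) + 407)**2 = (233 + 407)**2 = 640**2 = 409600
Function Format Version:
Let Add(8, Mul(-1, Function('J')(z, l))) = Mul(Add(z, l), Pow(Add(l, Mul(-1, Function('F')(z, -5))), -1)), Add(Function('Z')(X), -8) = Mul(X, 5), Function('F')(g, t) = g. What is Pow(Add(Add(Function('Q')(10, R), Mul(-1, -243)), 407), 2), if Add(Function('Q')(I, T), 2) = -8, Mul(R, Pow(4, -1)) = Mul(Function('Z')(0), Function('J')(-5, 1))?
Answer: 409600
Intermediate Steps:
Function('Z')(X) = Add(8, Mul(5, X)) (Function('Z')(X) = Add(8, Mul(X, 5)) = Add(8, Mul(5, X)))
Function('J')(z, l) = Add(8, Mul(-1, Pow(Add(l, Mul(-1, z)), -1), Add(l, z))) (Function('J')(z, l) = Add(8, Mul(-1, Mul(Add(z, l), Pow(Add(l, Mul(-1, z)), -1)))) = Add(8, Mul(-1, Mul(Add(l, z), Pow(Add(l, Mul(-1, z)), -1)))) = Add(8, Mul(-1, Mul(Pow(Add(l, Mul(-1, z)), -1), Add(l, z)))) = Add(8, Mul(-1, Pow(Add(l, Mul(-1, z)), -1), Add(l, z))))
R = Rational(832, 3) (R = Mul(4, Mul(Add(8, Mul(5, 0)), Mul(Pow(Add(1, Mul(-1, -5)), -1), Add(Mul(-9, -5), Mul(7, 1))))) = Mul(4, Mul(Add(8, 0), Mul(Pow(Add(1, 5), -1), Add(45, 7)))) = Mul(4, Mul(8, Mul(Pow(6, -1), 52))) = Mul(4, Mul(8, Mul(Rational(1, 6), 52))) = Mul(4, Mul(8, Rational(26, 3))) = Mul(4, Rational(208, 3)) = Rational(832, 3) ≈ 277.33)
Function('Q')(I, T) = -10 (Function('Q')(I, T) = Add(-2, -8) = -10)
Pow(Add(Add(Function('Q')(10, R), Mul(-1, -243)), 407), 2) = Pow(Add(Add(-10, Mul(-1, -243)), 407), 2) = Pow(Add(Add(-10, 243), 407), 2) = Pow(Add(233, 407), 2) = Pow(640, 2) = 409600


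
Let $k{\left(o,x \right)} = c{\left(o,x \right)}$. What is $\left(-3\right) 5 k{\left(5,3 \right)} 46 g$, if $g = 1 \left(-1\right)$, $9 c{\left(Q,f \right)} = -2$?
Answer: $- \frac{460}{3} \approx -153.33$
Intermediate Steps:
$c{\left(Q,f \right)} = - \frac{2}{9}$ ($c{\left(Q,f \right)} = \frac{1}{9} \left(-2\right) = - \frac{2}{9}$)
$k{\left(o,x \right)} = - \frac{2}{9}$
$g = -1$
$\left(-3\right) 5 k{\left(5,3 \right)} 46 g = \left(-3\right) 5 \left(- \frac{2}{9}\right) 46 \left(-1\right) = \left(-15\right) \left(- \frac{2}{9}\right) 46 \left(-1\right) = \frac{10}{3} \cdot 46 \left(-1\right) = \frac{460}{3} \left(-1\right) = - \frac{460}{3}$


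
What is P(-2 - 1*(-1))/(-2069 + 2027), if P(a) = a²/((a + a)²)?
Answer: -1/168 ≈ -0.0059524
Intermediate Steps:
P(a) = ¼ (P(a) = a²/((2*a)²) = a²/((4*a²)) = a²*(1/(4*a²)) = ¼)
P(-2 - 1*(-1))/(-2069 + 2027) = 1/(4*(-2069 + 2027)) = (¼)/(-42) = (¼)*(-1/42) = -1/168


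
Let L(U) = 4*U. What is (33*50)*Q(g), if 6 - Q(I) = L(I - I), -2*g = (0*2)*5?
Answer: 9900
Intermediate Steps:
g = 0 (g = -0*2*5/2 = -0*5 = -1/2*0 = 0)
Q(I) = 6 (Q(I) = 6 - 4*(I - I) = 6 - 4*0 = 6 - 1*0 = 6 + 0 = 6)
(33*50)*Q(g) = (33*50)*6 = 1650*6 = 9900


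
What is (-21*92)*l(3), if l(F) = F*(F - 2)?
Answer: -5796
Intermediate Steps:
l(F) = F*(-2 + F)
(-21*92)*l(3) = (-21*92)*(3*(-2 + 3)) = -5796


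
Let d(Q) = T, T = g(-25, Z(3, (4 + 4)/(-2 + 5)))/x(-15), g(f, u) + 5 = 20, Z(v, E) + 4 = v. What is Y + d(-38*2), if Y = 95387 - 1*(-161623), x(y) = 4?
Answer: 1028055/4 ≈ 2.5701e+5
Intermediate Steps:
Z(v, E) = -4 + v
g(f, u) = 15 (g(f, u) = -5 + 20 = 15)
Y = 257010 (Y = 95387 + 161623 = 257010)
T = 15/4 ≈ 3.7500
d(Q) = 15/4
Y + d(-38*2) = 257010 + 15/4 = 1028055/4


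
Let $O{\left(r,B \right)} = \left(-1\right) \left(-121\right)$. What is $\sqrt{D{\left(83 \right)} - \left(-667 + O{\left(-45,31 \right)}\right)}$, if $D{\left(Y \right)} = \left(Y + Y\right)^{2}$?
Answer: $\sqrt{28102} \approx 167.64$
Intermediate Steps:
$O{\left(r,B \right)} = 121$
$D{\left(Y \right)} = 4 Y^{2}$ ($D{\left(Y \right)} = \left(2 Y\right)^{2} = 4 Y^{2}$)
$\sqrt{D{\left(83 \right)} - \left(-667 + O{\left(-45,31 \right)}\right)} = \sqrt{4 \cdot 83^{2} + \left(667 - 121\right)} = \sqrt{4 \cdot 6889 + \left(667 - 121\right)} = \sqrt{27556 + 546} = \sqrt{28102}$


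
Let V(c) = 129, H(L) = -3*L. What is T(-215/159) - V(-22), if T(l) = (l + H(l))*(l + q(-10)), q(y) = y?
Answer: -4037399/25281 ≈ -159.70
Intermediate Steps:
T(l) = -2*l*(-10 + l) (T(l) = (l - 3*l)*(l - 10) = (-2*l)*(-10 + l) = -2*l*(-10 + l))
T(-215/159) - V(-22) = 2*(-215/159)*(10 - (-215)/159) - 1*129 = 2*(-215*1/159)*(10 - (-215)/159) - 129 = 2*(-215/159)*(10 - 1*(-215/159)) - 129 = 2*(-215/159)*(10 + 215/159) - 129 = 2*(-215/159)*(1805/159) - 129 = -776150/25281 - 129 = -4037399/25281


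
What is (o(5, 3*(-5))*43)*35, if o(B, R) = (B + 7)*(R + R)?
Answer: -541800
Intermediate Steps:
o(B, R) = 2*R*(7 + B) (o(B, R) = (7 + B)*(2*R) = 2*R*(7 + B))
(o(5, 3*(-5))*43)*35 = ((2*(3*(-5))*(7 + 5))*43)*35 = ((2*(-15)*12)*43)*35 = -360*43*35 = -15480*35 = -541800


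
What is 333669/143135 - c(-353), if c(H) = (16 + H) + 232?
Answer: 15362844/143135 ≈ 107.33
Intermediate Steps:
c(H) = 248 + H
333669/143135 - c(-353) = 333669/143135 - (248 - 353) = 333669*(1/143135) - 1*(-105) = 333669/143135 + 105 = 15362844/143135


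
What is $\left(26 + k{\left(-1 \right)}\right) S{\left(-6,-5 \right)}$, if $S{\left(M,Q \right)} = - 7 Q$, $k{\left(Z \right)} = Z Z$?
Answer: $945$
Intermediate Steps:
$k{\left(Z \right)} = Z^{2}$
$\left(26 + k{\left(-1 \right)}\right) S{\left(-6,-5 \right)} = \left(26 + \left(-1\right)^{2}\right) \left(\left(-7\right) \left(-5\right)\right) = \left(26 + 1\right) 35 = 27 \cdot 35 = 945$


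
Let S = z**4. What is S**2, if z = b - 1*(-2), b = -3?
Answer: 1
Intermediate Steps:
z = -1 (z = -3 - 1*(-2) = -3 + 2 = -1)
S = 1 (S = (-1)**4 = 1)
S**2 = 1**2 = 1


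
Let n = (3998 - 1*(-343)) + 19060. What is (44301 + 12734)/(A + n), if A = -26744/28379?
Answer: 19042309/7812591 ≈ 2.4374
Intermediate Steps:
A = -26744/28379 (A = -26744*1/28379 = -26744/28379 ≈ -0.94239)
n = 23401 (n = (3998 + 343) + 19060 = 4341 + 19060 = 23401)
(44301 + 12734)/(A + n) = (44301 + 12734)/(-26744/28379 + 23401) = 57035/(664070235/28379) = 57035*(28379/664070235) = 19042309/7812591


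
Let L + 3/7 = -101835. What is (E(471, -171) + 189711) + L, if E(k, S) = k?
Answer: 618426/7 ≈ 88347.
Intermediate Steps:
L = -712848/7 (L = -3/7 - 101835 = -712848/7 ≈ -1.0184e+5)
(E(471, -171) + 189711) + L = (471 + 189711) - 712848/7 = 190182 - 712848/7 = 618426/7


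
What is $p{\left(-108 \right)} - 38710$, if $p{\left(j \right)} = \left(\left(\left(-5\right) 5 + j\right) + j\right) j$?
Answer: $-12682$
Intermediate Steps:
$p{\left(j \right)} = j \left(-25 + 2 j\right)$ ($p{\left(j \right)} = \left(\left(-25 + j\right) + j\right) j = \left(-25 + 2 j\right) j = j \left(-25 + 2 j\right)$)
$p{\left(-108 \right)} - 38710 = - 108 \left(-25 + 2 \left(-108\right)\right) - 38710 = - 108 \left(-25 - 216\right) - 38710 = \left(-108\right) \left(-241\right) - 38710 = 26028 - 38710 = -12682$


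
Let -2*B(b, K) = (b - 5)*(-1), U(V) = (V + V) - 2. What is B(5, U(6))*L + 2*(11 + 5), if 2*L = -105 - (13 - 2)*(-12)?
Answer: 32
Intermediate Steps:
U(V) = -2 + 2*V (U(V) = 2*V - 2 = -2 + 2*V)
B(b, K) = -5/2 + b/2 (B(b, K) = -(b - 5)*(-1)/2 = -(-5 + b)*(-1)/2 = -(5 - b)/2 = -5/2 + b/2)
L = 27/2 (L = (-105 - (13 - 2)*(-12))/2 = (-105 - 11*(-12))/2 = (-105 - 1*(-132))/2 = (-105 + 132)/2 = (½)*27 = 27/2 ≈ 13.500)
B(5, U(6))*L + 2*(11 + 5) = (-5/2 + (½)*5)*(27/2) + 2*(11 + 5) = (-5/2 + 5/2)*(27/2) + 2*16 = 0*(27/2) + 32 = 0 + 32 = 32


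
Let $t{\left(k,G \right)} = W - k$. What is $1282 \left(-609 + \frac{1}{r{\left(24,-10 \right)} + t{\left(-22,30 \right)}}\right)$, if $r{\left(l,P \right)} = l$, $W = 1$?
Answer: $- \frac{36693404}{47} \approx -7.8071 \cdot 10^{5}$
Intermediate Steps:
$t{\left(k,G \right)} = 1 - k$
$1282 \left(-609 + \frac{1}{r{\left(24,-10 \right)} + t{\left(-22,30 \right)}}\right) = 1282 \left(-609 + \frac{1}{24 + \left(1 - -22\right)}\right) = 1282 \left(-609 + \frac{1}{24 + \left(1 + 22\right)}\right) = 1282 \left(-609 + \frac{1}{24 + 23}\right) = 1282 \left(-609 + \frac{1}{47}\right) = 1282 \left(- \frac{28622}{47}\right) = - \frac{36693404}{47}$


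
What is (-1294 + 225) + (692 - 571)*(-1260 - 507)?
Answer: -214876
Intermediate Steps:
(-1294 + 225) + (692 - 571)*(-1260 - 507) = -1069 + 121*(-1767) = -1069 - 213807 = -214876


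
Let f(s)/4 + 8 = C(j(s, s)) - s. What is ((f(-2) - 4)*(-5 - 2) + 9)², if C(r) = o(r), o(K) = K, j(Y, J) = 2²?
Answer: 8649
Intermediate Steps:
j(Y, J) = 4
C(r) = r
f(s) = -16 - 4*s (f(s) = -32 + 4*(4 - s) = -32 + (16 - 4*s) = -16 - 4*s)
((f(-2) - 4)*(-5 - 2) + 9)² = (((-16 - 4*(-2)) - 4)*(-5 - 2) + 9)² = (((-16 + 8) - 4)*(-7) + 9)² = ((-8 - 4)*(-7) + 9)² = (-12*(-7) + 9)² = (84 + 9)² = 93² = 8649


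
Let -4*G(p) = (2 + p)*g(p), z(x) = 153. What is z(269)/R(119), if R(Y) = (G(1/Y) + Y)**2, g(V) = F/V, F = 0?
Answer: 9/833 ≈ 0.010804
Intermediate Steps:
g(V) = 0 (g(V) = 0/V = 0)
G(p) = 0 (G(p) = -(2 + p)*0/4 = -1/4*0 = 0)
R(Y) = Y**2 (R(Y) = (0 + Y)**2 = Y**2)
z(269)/R(119) = 153/(119**2) = 153/14161 = 153*(1/14161) = 9/833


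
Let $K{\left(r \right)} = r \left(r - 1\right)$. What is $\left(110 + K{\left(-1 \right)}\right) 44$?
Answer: $4928$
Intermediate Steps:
$K{\left(r \right)} = r \left(-1 + r\right)$
$\left(110 + K{\left(-1 \right)}\right) 44 = \left(110 - \left(-1 - 1\right)\right) 44 = \left(110 - -2\right) 44 = \left(110 + 2\right) 44 = 112 \cdot 44 = 4928$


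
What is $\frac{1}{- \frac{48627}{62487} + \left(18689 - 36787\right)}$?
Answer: $- \frac{6943}{125659817} \approx -5.5252 \cdot 10^{-5}$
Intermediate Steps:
$\frac{1}{- \frac{48627}{62487} + \left(18689 - 36787\right)} = \frac{1}{\left(-48627\right) \frac{1}{62487} + \left(18689 - 36787\right)} = \frac{1}{- \frac{5403}{6943} - 18098} = \frac{1}{- \frac{125659817}{6943}} = - \frac{6943}{125659817}$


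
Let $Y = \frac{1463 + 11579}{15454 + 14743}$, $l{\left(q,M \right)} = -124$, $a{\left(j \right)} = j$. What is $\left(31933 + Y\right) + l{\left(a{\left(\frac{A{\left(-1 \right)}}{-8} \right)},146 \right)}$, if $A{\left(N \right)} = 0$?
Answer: $\frac{960549415}{30197} \approx 31809.0$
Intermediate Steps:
$Y = \frac{13042}{30197} \approx 0.4319$
$\left(31933 + Y\right) + l{\left(a{\left(\frac{A{\left(-1 \right)}}{-8} \right)},146 \right)} = \left(31933 + \frac{13042}{30197}\right) - 124 = \frac{964293843}{30197} - 124 = \frac{960549415}{30197}$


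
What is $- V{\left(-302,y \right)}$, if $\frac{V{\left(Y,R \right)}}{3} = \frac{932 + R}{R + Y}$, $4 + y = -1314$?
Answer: $- \frac{193}{270} \approx -0.71482$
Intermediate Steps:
$y = -1318$ ($y = -4 - 1314 = -1318$)
$V{\left(Y,R \right)} = \frac{3 \left(932 + R\right)}{R + Y}$ ($V{\left(Y,R \right)} = 3 \frac{932 + R}{R + Y} = \frac{3 \left(932 + R\right)}{R + Y}$)
$- V{\left(-302,y \right)} = - \frac{3 \left(932 - 1318\right)}{-1318 - 302} = - \frac{3 \left(-386\right)}{-1620} = - \frac{3 \left(-1\right) \left(-386\right)}{1620} = \left(-1\right) \frac{193}{270} = - \frac{193}{270}$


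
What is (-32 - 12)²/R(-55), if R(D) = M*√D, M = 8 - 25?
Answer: 176*I*√55/85 ≈ 15.356*I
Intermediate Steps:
M = -17
R(D) = -17*√D
(-32 - 12)²/R(-55) = (-32 - 12)²/((-17*I*√55)) = (-44)²/((-17*I*√55)) = 1936/((-17*I*√55)) = 1936*(I*√55/935) = 176*I*√55/85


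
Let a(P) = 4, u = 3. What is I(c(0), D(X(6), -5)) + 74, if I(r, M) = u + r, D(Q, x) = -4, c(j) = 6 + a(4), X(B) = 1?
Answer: 87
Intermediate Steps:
c(j) = 10 (c(j) = 6 + 4 = 10)
I(r, M) = 3 + r
I(c(0), D(X(6), -5)) + 74 = (3 + 10) + 74 = 13 + 74 = 87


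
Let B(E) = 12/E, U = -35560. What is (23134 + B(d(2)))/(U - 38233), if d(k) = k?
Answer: -23140/73793 ≈ -0.31358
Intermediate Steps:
(23134 + B(d(2)))/(U - 38233) = (23134 + 12/2)/(-35560 - 38233) = (23134 + 12*(½))/(-73793) = (23134 + 6)*(-1/73793) = 23140*(-1/73793) = -23140/73793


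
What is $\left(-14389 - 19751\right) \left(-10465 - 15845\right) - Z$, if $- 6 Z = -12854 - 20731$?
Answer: $\frac{1796435605}{2} \approx 8.9822 \cdot 10^{8}$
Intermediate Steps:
$Z = \frac{11195}{2}$ ($Z = - \frac{-12854 - 20731}{6} = \left(- \frac{1}{6}\right) \left(-33585\right) = \frac{11195}{2} \approx 5597.5$)
$\left(-14389 - 19751\right) \left(-10465 - 15845\right) - Z = \left(-14389 - 19751\right) \left(-10465 - 15845\right) - \frac{11195}{2} = \left(-34140\right) \left(-26310\right) - \frac{11195}{2} = 898223400 - \frac{11195}{2} = \frac{1796435605}{2}$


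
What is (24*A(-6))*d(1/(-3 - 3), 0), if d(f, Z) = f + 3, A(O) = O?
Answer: -408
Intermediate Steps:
d(f, Z) = 3 + f
(24*A(-6))*d(1/(-3 - 3), 0) = (24*(-6))*(3 + 1/(-3 - 3)) = -144*(3 + 1/(-6)) = -144*(3 - ⅙) = -144*17/6 = -408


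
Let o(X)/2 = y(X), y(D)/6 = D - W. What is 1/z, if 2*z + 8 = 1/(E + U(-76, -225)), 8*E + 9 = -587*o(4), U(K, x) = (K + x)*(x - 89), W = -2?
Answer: -713839/2855352 ≈ -0.25000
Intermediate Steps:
U(K, x) = (-89 + x)*(K + x) (U(K, x) = (K + x)*(-89 + x) = (-89 + x)*(K + x))
y(D) = 12 + 6*D (y(D) = 6*(D - 1*(-2)) = 6*(D + 2) = 6*(2 + D) = 12 + 6*D)
o(X) = 24 + 12*X (o(X) = 2*(12 + 6*X) = 24 + 12*X)
E = -42273/8 (E = -9/8 + (-587*(24 + 12*4))/8 = -9/8 + (-587*(24 + 48))/8 = -9/8 + (-587*72)/8 = -9/8 + (1/8)*(-42264) = -9/8 - 5283 = -42273/8 ≈ -5284.1)
z = -2855352/713839 (z = -4 + 1/(2*(-42273/8 + ((-225)**2 - 89*(-76) - 89*(-225) - 76*(-225)))) = -4 + 1/(2*(-42273/8 + (50625 + 6764 + 20025 + 17100))) = -4 + 1/(2*(-42273/8 + 94514)) = -4 + 1/(2*(713839/8)) = -4 + (1/2)*(8/713839) = -4 + 4/713839 = -2855352/713839 ≈ -4.0000)
1/z = 1/(-2855352/713839) = -713839/2855352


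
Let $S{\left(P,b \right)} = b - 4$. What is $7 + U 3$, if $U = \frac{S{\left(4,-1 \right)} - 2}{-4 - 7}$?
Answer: $\frac{98}{11} \approx 8.9091$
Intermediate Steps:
$S{\left(P,b \right)} = -4 + b$ ($S{\left(P,b \right)} = b - 4 = -4 + b$)
$U = \frac{7}{11}$ ($U = \frac{\left(-4 - 1\right) - 2}{-4 - 7} = \frac{-5 - 2}{-11} = \left(-7\right) \left(- \frac{1}{11}\right) = \frac{7}{11} \approx 0.63636$)
$7 + U 3 = 7 + \frac{7}{11} \cdot 3 = 7 + \frac{21}{11} = \frac{98}{11}$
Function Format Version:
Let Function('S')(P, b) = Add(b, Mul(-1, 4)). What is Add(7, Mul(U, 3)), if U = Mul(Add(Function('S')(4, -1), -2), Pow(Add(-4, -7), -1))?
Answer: Rational(98, 11) ≈ 8.9091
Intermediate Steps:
Function('S')(P, b) = Add(-4, b) (Function('S')(P, b) = Add(b, -4) = Add(-4, b))
U = Rational(7, 11) (U = Mul(Add(Add(-4, -1), -2), Pow(Add(-4, -7), -1)) = Mul(Add(-5, -2), Pow(-11, -1)) = Mul(-7, Rational(-1, 11)) = Rational(7, 11) ≈ 0.63636)
Add(7, Mul(U, 3)) = Add(7, Mul(Rational(7, 11), 3)) = Add(7, Rational(21, 11)) = Rational(98, 11)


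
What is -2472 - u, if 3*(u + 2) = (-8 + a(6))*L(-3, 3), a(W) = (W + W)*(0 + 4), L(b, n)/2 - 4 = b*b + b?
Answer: -8210/3 ≈ -2736.7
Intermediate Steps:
L(b, n) = 8 + 2*b + 2*b**2 (L(b, n) = 8 + 2*(b*b + b) = 8 + 2*(b**2 + b) = 8 + 2*(b + b**2) = 8 + (2*b + 2*b**2) = 8 + 2*b + 2*b**2)
a(W) = 8*W (a(W) = (2*W)*4 = 8*W)
u = 794/3 (u = -2 + ((-8 + 8*6)*(8 + 2*(-3) + 2*(-3)**2))/3 = -2 + ((-8 + 48)*(8 - 6 + 2*9))/3 = -2 + (40*(8 - 6 + 18))/3 = -2 + (40*20)/3 = -2 + (1/3)*800 = -2 + 800/3 = 794/3 ≈ 264.67)
-2472 - u = -2472 - 1*794/3 = -2472 - 794/3 = -8210/3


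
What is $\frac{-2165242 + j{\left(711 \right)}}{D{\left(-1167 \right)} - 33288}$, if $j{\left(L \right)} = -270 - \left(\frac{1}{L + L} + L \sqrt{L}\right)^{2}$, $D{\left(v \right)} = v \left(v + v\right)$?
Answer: $- \frac{731167260385213}{5440396781160} - \frac{\sqrt{79}}{896830} \approx -134.4$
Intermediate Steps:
$D{\left(v \right)} = 2 v^{2}$ ($D{\left(v \right)} = v 2 v = 2 v^{2}$)
$j{\left(L \right)} = -270 - \left(L^{\frac{3}{2}} + \frac{1}{2 L}\right)^{2}$ ($j{\left(L \right)} = -270 - \left(\frac{1}{2 L} + L^{\frac{3}{2}}\right)^{2} = -270 - \left(L^{\frac{3}{2}} + \frac{1}{2 L}\right)^{2}$)
$\frac{-2165242 + j{\left(711 \right)}}{D{\left(-1167 \right)} - 33288} = \frac{-2165242 - \left(270 + \frac{\left(1 + 2 \cdot 711^{\frac{5}{2}}\right)^{2}}{4 \cdot 505521}\right)}{2 \left(-1167\right)^{2} - 33288} = \frac{-2165242 - \left(270 + \frac{\left(1 + 2 \cdot 1516563 \sqrt{79}\right)^{2}}{2022084}\right)}{2 \cdot 1361889 - 33288} = \frac{-2165242 - \left(270 + \frac{\left(1 + 3033126 \sqrt{79}\right)^{2}}{2022084}\right)}{2723778 - 33288} = \frac{-2165242 - \left(270 + \frac{\left(1 + 3033126 \sqrt{79}\right)^{2}}{2022084}\right)}{2690490} = \left(-2165512 - \frac{\left(1 + 3033126 \sqrt{79}\right)^{2}}{2022084}\right) \frac{1}{2690490} = - \frac{1082756}{1345245} - \frac{\left(1 + 3033126 \sqrt{79}\right)^{2}}{5440396781160}$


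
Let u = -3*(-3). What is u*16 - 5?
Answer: 139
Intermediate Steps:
u = 9
u*16 - 5 = 9*16 - 5 = 144 - 5 = 139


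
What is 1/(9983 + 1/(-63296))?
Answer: 63296/631883967 ≈ 0.00010017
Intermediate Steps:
1/(9983 + 1/(-63296)) = 1/(9983 - 1/63296) = 1/(631883967/63296) = 63296/631883967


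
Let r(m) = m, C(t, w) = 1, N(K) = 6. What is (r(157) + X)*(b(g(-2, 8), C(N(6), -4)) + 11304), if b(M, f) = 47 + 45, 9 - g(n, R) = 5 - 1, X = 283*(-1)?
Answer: -1435896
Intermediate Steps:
X = -283
g(n, R) = 5 (g(n, R) = 9 - (5 - 1) = 9 - 1*4 = 9 - 4 = 5)
b(M, f) = 92
(r(157) + X)*(b(g(-2, 8), C(N(6), -4)) + 11304) = (157 - 283)*(92 + 11304) = -126*11396 = -1435896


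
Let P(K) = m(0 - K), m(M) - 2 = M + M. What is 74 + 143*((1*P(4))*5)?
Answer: -4216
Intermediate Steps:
m(M) = 2 + 2*M (m(M) = 2 + (M + M) = 2 + 2*M)
P(K) = 2 - 2*K (P(K) = 2 + 2*(0 - K) = 2 + 2*(-K) = 2 - 2*K)
74 + 143*((1*P(4))*5) = 74 + 143*((1*(2 - 2*4))*5) = 74 + 143*((1*(2 - 8))*5) = 74 + 143*((1*(-6))*5) = 74 + 143*(-6*5) = 74 + 143*(-30) = 74 - 4290 = -4216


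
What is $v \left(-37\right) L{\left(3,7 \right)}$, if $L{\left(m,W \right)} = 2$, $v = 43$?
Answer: $-3182$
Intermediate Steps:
$v \left(-37\right) L{\left(3,7 \right)} = 43 \left(-37\right) 2 = \left(-1591\right) 2 = -3182$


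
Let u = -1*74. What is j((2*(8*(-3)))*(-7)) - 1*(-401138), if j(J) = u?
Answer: 401064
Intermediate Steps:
u = -74
j(J) = -74
j((2*(8*(-3)))*(-7)) - 1*(-401138) = -74 - 1*(-401138) = -74 + 401138 = 401064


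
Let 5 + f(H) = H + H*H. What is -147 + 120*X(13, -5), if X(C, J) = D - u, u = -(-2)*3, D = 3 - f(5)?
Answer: -3507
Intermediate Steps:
f(H) = -5 + H + H**2 (f(H) = -5 + (H + H*H) = -5 + (H + H**2) = -5 + H + H**2)
D = -22 (D = 3 - (-5 + 5 + 5**2) = 3 - (-5 + 5 + 25) = 3 - 1*25 = 3 - 25 = -22)
u = 6 (u = -2*(-3) = 6)
X(C, J) = -28 (X(C, J) = -22 - 1*6 = -22 - 6 = -28)
-147 + 120*X(13, -5) = -147 + 120*(-28) = -147 - 3360 = -3507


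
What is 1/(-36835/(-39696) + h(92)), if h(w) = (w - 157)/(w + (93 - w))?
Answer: 410192/93935 ≈ 4.3668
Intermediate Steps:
h(w) = -157/93 + w/93 (h(w) = (-157 + w)/93 = (-157 + w)*(1/93) = -157/93 + w/93)
1/(-36835/(-39696) + h(92)) = 1/(-36835/(-39696) + (-157/93 + (1/93)*92)) = 1/(-36835*(-1/39696) + (-157/93 + 92/93)) = 1/(36835/39696 - 65/93) = 1/(93935/410192) = 410192/93935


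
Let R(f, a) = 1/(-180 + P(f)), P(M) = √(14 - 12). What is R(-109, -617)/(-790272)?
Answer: 5/711200896 + √2/25603232256 ≈ 7.0856e-9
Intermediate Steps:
P(M) = √2
R(f, a) = 1/(-180 + √2)
R(-109, -617)/(-790272) = (-90/16199 - √2/32398)/(-790272) = (-90/16199 - √2/32398)*(-1/790272) = 5/711200896 + √2/25603232256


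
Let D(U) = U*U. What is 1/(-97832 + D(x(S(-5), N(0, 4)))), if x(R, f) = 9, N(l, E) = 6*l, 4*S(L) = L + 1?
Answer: -1/97751 ≈ -1.0230e-5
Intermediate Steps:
S(L) = 1/4 + L/4 (S(L) = (L + 1)/4 = (1 + L)/4 = 1/4 + L/4)
D(U) = U**2
1/(-97832 + D(x(S(-5), N(0, 4)))) = 1/(-97832 + 9**2) = 1/(-97832 + 81) = 1/(-97751) = -1/97751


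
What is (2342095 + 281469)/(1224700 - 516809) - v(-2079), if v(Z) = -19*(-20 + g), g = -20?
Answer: -535373596/707891 ≈ -756.29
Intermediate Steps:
v(Z) = 760 (v(Z) = -19*(-20 - 20) = -19*(-40) = 760)
(2342095 + 281469)/(1224700 - 516809) - v(-2079) = (2342095 + 281469)/(1224700 - 516809) - 1*760 = 2623564/707891 - 760 = -535373596/707891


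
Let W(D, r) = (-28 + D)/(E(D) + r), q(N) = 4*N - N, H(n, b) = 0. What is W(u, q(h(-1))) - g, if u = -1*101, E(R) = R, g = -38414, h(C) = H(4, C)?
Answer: 3879943/101 ≈ 38415.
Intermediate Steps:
h(C) = 0
u = -101
q(N) = 3*N
W(D, r) = (-28 + D)/(D + r)
W(u, q(h(-1))) - g = (-28 - 101)/(-101 + 3*0) - 1*(-38414) = -129/(-101 + 0) + 38414 = -129/(-101) + 38414 = -1/101*(-129) + 38414 = 129/101 + 38414 = 3879943/101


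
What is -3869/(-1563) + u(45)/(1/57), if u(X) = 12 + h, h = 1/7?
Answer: 7599818/10941 ≈ 694.62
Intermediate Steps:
h = ⅐ ≈ 0.14286
u(X) = 85/7 (u(X) = 12 + ⅐ = 85/7)
-3869/(-1563) + u(45)/(1/57) = -3869/(-1563) + 85/(7*(1/57)) = -3869*(-1/1563) + 85/(7*(1/57)) = 3869/1563 + (85/7)*57 = 3869/1563 + 4845/7 = 7599818/10941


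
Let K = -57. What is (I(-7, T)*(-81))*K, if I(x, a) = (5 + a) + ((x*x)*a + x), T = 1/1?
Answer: 221616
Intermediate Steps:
T = 1
I(x, a) = 5 + a + x + a*x² (I(x, a) = (5 + a) + (x²*a + x) = (5 + a) + (a*x² + x) = (5 + a) + (x + a*x²) = 5 + a + x + a*x²)
(I(-7, T)*(-81))*K = ((5 + 1 - 7 + 1*(-7)²)*(-81))*(-57) = ((5 + 1 - 7 + 1*49)*(-81))*(-57) = ((5 + 1 - 7 + 49)*(-81))*(-57) = (48*(-81))*(-57) = -3888*(-57) = 221616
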